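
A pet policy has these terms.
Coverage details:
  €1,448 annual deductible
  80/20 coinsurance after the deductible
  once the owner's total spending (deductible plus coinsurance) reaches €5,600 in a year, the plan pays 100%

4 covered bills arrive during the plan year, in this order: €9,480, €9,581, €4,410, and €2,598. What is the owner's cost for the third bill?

€629.40

#1 (€9,480): deductible takes €1,448, €8,032 remains; 20% of €8,032 = €1,606.40. Owner owes €3,054.40 (running OOP €3,054.40).
#2 (€9,581): deductible met; 20% of €9,581 = €1,916.20. Owner owes €1,916.20 (running OOP €4,970.60).
#3 (€4,410): deductible already satisfied, so owner's share is 20% × €4,410 = €882. Adding that to €4,970.60 gives €5,852.60, past the €5,600 cap; owner pays only €5,600 − €4,970.60 = €629.40.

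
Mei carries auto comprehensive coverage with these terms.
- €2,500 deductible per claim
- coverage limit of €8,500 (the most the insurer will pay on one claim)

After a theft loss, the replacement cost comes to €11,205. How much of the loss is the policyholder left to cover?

After the deductible, €11,205 − €2,500 = €8,705 remains.
Since €8,705 > €8,500, the payout is capped at €8,500.
Out of pocket: €11,205 − €8,500 = €2,705.

€2,705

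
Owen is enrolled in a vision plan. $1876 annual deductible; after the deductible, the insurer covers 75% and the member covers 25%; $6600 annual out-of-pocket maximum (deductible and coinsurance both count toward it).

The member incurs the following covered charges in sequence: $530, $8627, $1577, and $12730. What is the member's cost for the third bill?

$394.25

#1 ($530): fully absorbed by the deductible. Member pays $530; OOP now $530.
#2 ($8627): $1346 to deductible, leaving $7281; member's 25% is $1820.25. Member owes $3166.25 (running OOP $3696.25).
#3 ($1577): deductible met; 25% of $1577 = $394.25. Cost to member: $394.25. OOP to date $4090.50.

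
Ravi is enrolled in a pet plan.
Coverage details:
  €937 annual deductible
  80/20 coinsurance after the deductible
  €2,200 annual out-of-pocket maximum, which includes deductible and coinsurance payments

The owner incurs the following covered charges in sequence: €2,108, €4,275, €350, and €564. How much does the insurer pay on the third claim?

Claim 1 (€2,108): €937 to deductible, leaving €1,171; 20% of €1,171 = €234.20. Cost to owner: €1,171.20. OOP to date €1,171.20. Plan pays €2,108 − €1,171.20 = €936.80.
Claim 2 (€4,275): deductible met; 20% of €4,275 = €855. Owner pays €855; OOP now €2,026.20. Plan pays €4,275 − €855 = €3,420.
Claim 3 (€350): 20% coinsurance on €350 = €70. Cost to owner: €70. OOP to date €2,096.20. Insurer: €350 − €70 = €280.

€280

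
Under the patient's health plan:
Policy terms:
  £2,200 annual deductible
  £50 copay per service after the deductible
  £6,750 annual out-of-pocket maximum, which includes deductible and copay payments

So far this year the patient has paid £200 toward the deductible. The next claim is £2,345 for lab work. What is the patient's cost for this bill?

£2,050

Deductible still to meet: £2,200 − £200 = £2,000.
After the £2,000 deductible portion, £2,345 − £2,000 = £345 is subject to the copay.
Copay on this service: £50.
Patient responsibility before any cap: £2,000 + £50 = £2,050.
Cumulative spending £200 + £2,050 = £2,250 stays under the £6,750 maximum.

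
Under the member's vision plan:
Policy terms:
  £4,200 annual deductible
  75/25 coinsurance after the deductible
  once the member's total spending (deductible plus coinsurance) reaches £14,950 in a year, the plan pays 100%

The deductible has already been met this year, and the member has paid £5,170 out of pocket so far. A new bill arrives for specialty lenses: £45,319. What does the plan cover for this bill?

With the deductible met, the entire £45,319 is subject to coinsurance.
Coinsurance: £45,319 × 25% = £11,329.75.
Adding £11,329.75 to the £5,170 already spent would give £16,499.75, which exceeds the £14,950 cap; the member pays just £14,950 − £5,170 = £9,780.
The insurer covers the remainder: £45,319 − £9,780 = £35,539.

£35,539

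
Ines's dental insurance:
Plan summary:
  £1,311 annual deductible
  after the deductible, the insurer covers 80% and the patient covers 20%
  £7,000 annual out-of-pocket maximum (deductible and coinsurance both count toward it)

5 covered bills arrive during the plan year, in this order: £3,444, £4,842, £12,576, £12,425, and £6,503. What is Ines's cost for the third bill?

£2,515.20

Claim 1 (£3,444): £1,311 to deductible, leaving £2,133; coinsurance £2,133 × 20% = £426.60. Patient owes £1,737.60 (running OOP £1,737.60).
Claim 2 (£4,842): 20% coinsurance on £4,842 = £968.40. Patient owes £968.40 (running OOP £2,706).
Claim 3 (£12,576): deductible already satisfied, so patient's share is 20% × £12,576 = £2,515.20. Cost to patient: £2,515.20. OOP to date £5,221.20.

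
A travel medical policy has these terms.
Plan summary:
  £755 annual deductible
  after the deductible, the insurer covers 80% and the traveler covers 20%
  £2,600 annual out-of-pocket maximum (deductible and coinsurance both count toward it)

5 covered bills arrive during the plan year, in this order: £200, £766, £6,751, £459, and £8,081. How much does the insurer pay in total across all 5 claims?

Claim 1 — £200: all of it applies to the deductible. Traveler pays £200; OOP now £200. Plan pays £200 − £200 = £0.
Claim 2 — £766: £555 to deductible, leaving £211; 20% of £211 = £42.20. Cost to traveler: £597.20. OOP to date £797.20. Insurer: £766 − £597.20 = £168.80.
Claim 3 — £6,751: deductible already satisfied, so traveler's share is 20% × £6,751 = £1,350.20. Traveler owes £1,350.20 (running OOP £2,147.40). Insurer: £6,751 − £1,350.20 = £5,400.80.
Claim 4 — £459: 20% coinsurance on £459 = £91.80. Traveler pays £91.80; OOP now £2,239.20. Plan pays £459 − £91.80 = £367.20.
Claim 5 — £8,081: deductible met; 20% of £8,081 = £1,616.20. That would push OOP to £3,855.40, over the £2,600 cap, so traveler pays £2,600 − £2,239.20 = £360.80. Plan pays £8,081 − £360.80 = £7,720.20.
Insurer total: £0 + £168.80 + £5,400.80 + £367.20 + £7,720.20 = £13,657.

£13,657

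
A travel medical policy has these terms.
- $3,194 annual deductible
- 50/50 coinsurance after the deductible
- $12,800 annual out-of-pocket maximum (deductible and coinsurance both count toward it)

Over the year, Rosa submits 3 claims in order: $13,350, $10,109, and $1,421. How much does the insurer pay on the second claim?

Claim 1 ($13,350): $3,194 to deductible, leaving $10,156; traveler's 50% is $5,078. Cost to traveler: $8,272. OOP to date $8,272. Plan pays $13,350 − $8,272 = $5,078.
Claim 2 ($10,109): deductible already satisfied, so traveler's share is 50% × $10,109 = $5,054.50. Adding that to $8,272 gives $13,326.50, past the $12,800 cap; traveler pays only $12,800 − $8,272 = $4,528. Plan pays $10,109 − $4,528 = $5,581.

$5,581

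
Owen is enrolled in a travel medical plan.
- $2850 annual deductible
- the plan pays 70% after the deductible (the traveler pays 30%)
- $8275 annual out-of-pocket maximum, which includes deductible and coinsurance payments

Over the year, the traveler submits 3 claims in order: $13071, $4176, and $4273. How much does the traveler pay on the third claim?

#1 ($13071): $2850 to deductible, leaving $10221; traveler's 30% is $3066.30. Traveler pays $5916.30; OOP now $5916.30.
#2 ($4176): deductible already satisfied, so traveler's share is 30% × $4176 = $1252.80. Traveler owes $1252.80 (running OOP $7169.10).
#3 ($4273): deductible already satisfied, so traveler's share is 30% × $4273 = $1281.90. OOP would hit $8451 > $8275, so the cap limits the traveler to $8275 − $7169.10 = $1105.90.

$1105.90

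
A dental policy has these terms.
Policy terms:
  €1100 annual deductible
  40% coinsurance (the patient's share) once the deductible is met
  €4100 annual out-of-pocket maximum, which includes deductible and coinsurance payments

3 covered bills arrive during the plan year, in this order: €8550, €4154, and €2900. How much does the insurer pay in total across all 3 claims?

Claim 1 — €8550: €1100 finishes the deductible; €7450 goes to coinsurance; patient's 40% is €2980. Patient pays €4080; OOP now €4080. Insurer: €8550 − €4080 = €4470.
Claim 2 — €4154: 40% coinsurance on €4154 = €1661.60. Adding that to €4080 gives €5741.60, past the €4100 cap; patient pays only €4100 − €4080 = €20. Insurer: €4154 − €20 = €4134.
Claim 3 — €2900: 40% coinsurance on €2900 = €1160. OOP would hit €5260 > €4100, so the cap limits the patient to €4100 − €4100 = €0. Plan pays €2900 − €0 = €2900.
Insurer total = bills − patient's total = €15604 − €4100 = €11504.

€11504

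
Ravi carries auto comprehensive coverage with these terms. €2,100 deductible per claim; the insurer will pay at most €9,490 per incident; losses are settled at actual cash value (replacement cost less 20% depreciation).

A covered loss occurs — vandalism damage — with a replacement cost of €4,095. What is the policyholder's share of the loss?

Actual cash value after 20% depreciation: €4,095 × 80% = €3,276.
Subtract the deductible: €3,276 − €2,100 = €1,176.
That's under the €9,490 cap, so the insurer reimburses the full €1,176.
Policyholder's share is the uncovered remainder: €4,095 − €1,176 = €2,919.

€2,919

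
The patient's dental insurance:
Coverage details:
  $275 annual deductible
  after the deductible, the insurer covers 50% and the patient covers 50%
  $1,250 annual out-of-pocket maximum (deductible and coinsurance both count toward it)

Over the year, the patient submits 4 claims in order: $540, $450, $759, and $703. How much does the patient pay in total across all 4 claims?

$1,250

Claim 1 — $540: $275 finishes the deductible; $265 goes to coinsurance; 50% of $265 = $132.50. Cost to patient: $407.50. OOP to date $407.50.
Claim 2 — $450: deductible met; 50% of $450 = $225. Cost to patient: $225. OOP to date $632.50.
Claim 3 — $759: deductible already satisfied, so patient's share is 50% × $759 = $379.50. Cost to patient: $379.50. OOP to date $1,012.
Claim 4 — $703: 50% coinsurance on $703 = $351.50. OOP would hit $1,363.50 > $1,250, so the cap limits the patient to $1,250 − $1,012 = $238.
Total paid by the patient: $407.50 + $225 + $379.50 + $238 = $1,250.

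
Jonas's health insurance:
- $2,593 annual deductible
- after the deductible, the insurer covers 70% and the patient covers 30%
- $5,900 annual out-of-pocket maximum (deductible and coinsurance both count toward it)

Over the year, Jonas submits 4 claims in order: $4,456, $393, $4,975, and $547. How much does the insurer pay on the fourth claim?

$382.90

Claim 1 ($4,456): $2,593 to deductible, leaving $1,863; patient's 30% is $558.90. Patient owes $3,151.90 (running OOP $3,151.90). Insurer: $4,456 − $3,151.90 = $1,304.10.
Claim 2 ($393): deductible already satisfied, so patient's share is 30% × $393 = $117.90. Cost to patient: $117.90. OOP to date $3,269.80. Plan pays $393 − $117.90 = $275.10.
Claim 3 ($4,975): deductible met; 30% of $4,975 = $1,492.50. Patient pays $1,492.50; OOP now $4,762.30. Insurer: $4,975 − $1,492.50 = $3,482.50.
Claim 4 ($547): deductible already satisfied, so patient's share is 30% × $547 = $164.10. Patient owes $164.10 (running OOP $4,926.40). Plan pays $547 − $164.10 = $382.90.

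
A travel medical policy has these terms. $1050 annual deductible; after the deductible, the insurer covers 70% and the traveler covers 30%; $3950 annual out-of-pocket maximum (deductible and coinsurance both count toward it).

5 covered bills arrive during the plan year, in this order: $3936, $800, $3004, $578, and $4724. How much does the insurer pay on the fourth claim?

$404.60

Claim 1 ($3936): deductible takes $1050, $2886 remains; 30% of $2886 = $865.80. Traveler owes $1915.80 (running OOP $1915.80). Insurer: $3936 − $1915.80 = $2020.20.
Claim 2 ($800): 30% coinsurance on $800 = $240. Traveler owes $240 (running OOP $2155.80). Plan pays $800 − $240 = $560.
Claim 3 ($3004): deductible already satisfied, so traveler's share is 30% × $3004 = $901.20. Traveler owes $901.20 (running OOP $3057). Insurer: $3004 − $901.20 = $2102.80.
Claim 4 ($578): 30% coinsurance on $578 = $173.40. Cost to traveler: $173.40. OOP to date $3230.40. Plan pays $578 − $173.40 = $404.60.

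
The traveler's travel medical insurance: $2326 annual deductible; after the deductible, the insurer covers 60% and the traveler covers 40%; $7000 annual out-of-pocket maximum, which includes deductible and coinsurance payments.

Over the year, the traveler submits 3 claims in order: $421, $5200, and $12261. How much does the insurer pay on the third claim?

#1 ($421): entire amount goes to the deductible. Traveler owes $421 (running OOP $421). Plan pays $421 − $421 = $0.
#2 ($5200): $1905 to deductible, leaving $3295; traveler's 40% is $1318. Traveler pays $3223; OOP now $3644. Insurer: $5200 − $3223 = $1977.
#3 ($12261): 40% coinsurance on $12261 = $4904.40. Adding that to $3644 gives $8548.40, past the $7000 cap; traveler pays only $7000 − $3644 = $3356. Insurer: $12261 − $3356 = $8905.

$8905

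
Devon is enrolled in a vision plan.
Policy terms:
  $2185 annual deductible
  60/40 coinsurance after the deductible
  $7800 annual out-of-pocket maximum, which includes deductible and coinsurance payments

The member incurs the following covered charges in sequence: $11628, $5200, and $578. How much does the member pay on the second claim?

$1837.80

Claim 1 — $11628: $2185 to deductible, leaving $9443; coinsurance $9443 × 40% = $3777.20. Member owes $5962.20 (running OOP $5962.20).
Claim 2 — $5200: deductible met; 40% of $5200 = $2080. OOP would hit $8042.20 > $7800, so the cap limits the member to $7800 − $5962.20 = $1837.80.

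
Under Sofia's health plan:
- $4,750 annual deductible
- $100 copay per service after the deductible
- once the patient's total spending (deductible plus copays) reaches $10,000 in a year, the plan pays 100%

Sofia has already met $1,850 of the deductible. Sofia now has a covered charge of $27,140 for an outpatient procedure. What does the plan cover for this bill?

$24,140

Remaining deductible: $4,750 − $1,850 = $2,900.
The remaining $24,240 (= $27,140 − $2,900) moves to the copay.
Copay on this service: $100.
Patient responsibility before any cap: $2,900 + $100 = $3,000.
Year-to-date out-of-pocket becomes $1,850 + $3,000 = $4,850, still under the $10,000 maximum, so no cap applies.
Insurer pays the balance: $27,140 − $3,000 = $24,140.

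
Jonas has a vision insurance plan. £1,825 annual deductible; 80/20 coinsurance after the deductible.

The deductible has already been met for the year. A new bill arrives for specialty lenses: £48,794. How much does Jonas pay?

£9,758.80

The deductible is already satisfied, so the full bill goes to coinsurance.
20% of £48,794 = £9,758.80 falls to the member.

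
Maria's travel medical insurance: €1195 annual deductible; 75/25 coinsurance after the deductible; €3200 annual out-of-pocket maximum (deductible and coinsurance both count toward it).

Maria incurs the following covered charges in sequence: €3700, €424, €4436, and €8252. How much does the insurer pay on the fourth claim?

€8088.25

Claim 1 (€3700): €1195 to deductible, leaving €2505; traveler's 25% is €626.25. Traveler owes €1821.25 (running OOP €1821.25). Insurer: €3700 − €1821.25 = €1878.75.
Claim 2 (€424): 25% coinsurance on €424 = €106. Traveler pays €106; OOP now €1927.25. Insurer: €424 − €106 = €318.
Claim 3 (€4436): deductible already satisfied, so traveler's share is 25% × €4436 = €1109. Cost to traveler: €1109. OOP to date €3036.25. Insurer: €4436 − €1109 = €3327.
Claim 4 (€8252): deductible met; 25% of €8252 = €2063. Adding that to €3036.25 gives €5099.25, past the €3200 cap; traveler pays only €3200 − €3036.25 = €163.75. Insurer: €8252 − €163.75 = €8088.25.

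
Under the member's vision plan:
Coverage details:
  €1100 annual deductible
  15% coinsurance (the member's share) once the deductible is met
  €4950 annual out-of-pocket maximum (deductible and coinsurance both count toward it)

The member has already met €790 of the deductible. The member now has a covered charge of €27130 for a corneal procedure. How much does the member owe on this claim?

€4160

€790 of the €1100 deductible is already met, leaving €310.
After the €310 deductible portion, €27130 − €310 = €26820 is subject to coinsurance.
15% of €26820 = €4023 falls to the member.
Member responsibility before any cap: €310 + €4023 = €4333.
That would bring total out-of-pocket to €5123, past the €4950 cap. The member is capped at €4950 − €790 = €4160 on this claim.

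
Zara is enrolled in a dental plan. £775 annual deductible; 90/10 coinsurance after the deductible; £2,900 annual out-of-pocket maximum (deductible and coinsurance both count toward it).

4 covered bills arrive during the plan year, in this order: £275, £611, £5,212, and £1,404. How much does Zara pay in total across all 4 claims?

£1,447.70

Claim 1 (£275): fully absorbed by the deductible. Patient pays £275; OOP now £275.
Claim 2 (£611): deductible takes £500, £111 remains; patient's 10% is £11.10. Patient pays £511.10; OOP now £786.10.
Claim 3 (£5,212): deductible met; 10% of £5,212 = £521.20. Patient owes £521.20 (running OOP £1,307.30).
Claim 4 (£1,404): deductible met; 10% of £1,404 = £140.40. Patient pays £140.40; OOP now £1,447.70.
Total paid by the patient: £275 + £511.10 + £521.20 + £140.40 = £1,447.70.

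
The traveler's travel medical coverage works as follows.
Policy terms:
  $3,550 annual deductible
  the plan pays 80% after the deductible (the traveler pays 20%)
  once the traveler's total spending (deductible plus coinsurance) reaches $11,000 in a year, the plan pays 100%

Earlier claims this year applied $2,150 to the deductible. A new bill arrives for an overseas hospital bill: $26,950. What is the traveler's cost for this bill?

$6,510

$2,150 of the $3,550 deductible is already met, leaving $1,400.
That leaves $26,950 − $1,400 = $25,550 for coinsurance.
Traveler's 20% share of $25,550 is $5,110.
Traveler responsibility before any cap: $1,400 + $5,110 = $6,510.
Total out-of-pocket so far would be $2,150 + $6,510 = $8,660, below the $11,000 cap — no reduction.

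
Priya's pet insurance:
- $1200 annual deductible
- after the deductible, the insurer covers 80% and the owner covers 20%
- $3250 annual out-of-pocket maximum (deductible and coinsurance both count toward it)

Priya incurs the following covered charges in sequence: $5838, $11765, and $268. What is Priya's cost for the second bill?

$1122.40

Bill 1, $5838: $1200 finishes the deductible; $4638 goes to coinsurance; owner's 20% is $927.60. Cost to owner: $2127.60. OOP to date $2127.60.
Bill 2, $11765: deductible already satisfied, so owner's share is 20% × $11765 = $2353. That would push OOP to $4480.60, over the $3250 cap, so owner pays $3250 − $2127.60 = $1122.40.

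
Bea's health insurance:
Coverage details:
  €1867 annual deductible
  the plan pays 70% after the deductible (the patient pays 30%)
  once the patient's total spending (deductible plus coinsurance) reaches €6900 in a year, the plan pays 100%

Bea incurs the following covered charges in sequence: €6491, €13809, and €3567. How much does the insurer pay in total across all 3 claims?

€16967

Claim 1 (€6491): €1867 to deductible, leaving €4624; patient's 30% is €1387.20. Patient owes €3254.20 (running OOP €3254.20). Plan pays €6491 − €3254.20 = €3236.80.
Claim 2 (€13809): deductible already satisfied, so patient's share is 30% × €13809 = €4142.70. That would push OOP to €7396.90, over the €6900 cap, so patient pays €6900 − €3254.20 = €3645.80. Plan pays €13809 − €3645.80 = €10163.20.
Claim 3 (€3567): deductible met; 30% of €3567 = €1070.10. That would push OOP to €7970.10, over the €6900 cap, so patient pays €6900 − €6900 = €0. Insurer: €3567 − €0 = €3567.
Insurer total: €3236.80 + €10163.20 + €3567 = €16967.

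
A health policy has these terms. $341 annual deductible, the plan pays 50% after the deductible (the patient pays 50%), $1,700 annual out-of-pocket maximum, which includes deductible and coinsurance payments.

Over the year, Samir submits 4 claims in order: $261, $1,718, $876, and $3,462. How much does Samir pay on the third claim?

#1 ($261): entire amount goes to the deductible. Patient owes $261 (running OOP $261).
#2 ($1,718): deductible takes $80, $1,638 remains; patient's 50% is $819. Cost to patient: $899. OOP to date $1,160.
#3 ($876): 50% coinsurance on $876 = $438. Patient owes $438 (running OOP $1,598).

$438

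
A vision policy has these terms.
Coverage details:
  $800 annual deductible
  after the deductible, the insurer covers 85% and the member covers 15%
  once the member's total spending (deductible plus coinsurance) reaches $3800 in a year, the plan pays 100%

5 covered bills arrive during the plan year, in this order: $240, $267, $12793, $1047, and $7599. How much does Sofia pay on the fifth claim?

$967.95

#1 ($240): fully absorbed by the deductible. Member owes $240 (running OOP $240).
#2 ($267): entire amount goes to the deductible. Member pays $267; OOP now $507.
#3 ($12793): $293 to deductible, leaving $12500; 15% of $12500 = $1875. Member owes $2168 (running OOP $2675).
#4 ($1047): deductible already satisfied, so member's share is 15% × $1047 = $157.05. Cost to member: $157.05. OOP to date $2832.05.
#5 ($7599): deductible met; 15% of $7599 = $1139.85. OOP would hit $3971.90 > $3800, so the cap limits the member to $3800 − $2832.05 = $967.95.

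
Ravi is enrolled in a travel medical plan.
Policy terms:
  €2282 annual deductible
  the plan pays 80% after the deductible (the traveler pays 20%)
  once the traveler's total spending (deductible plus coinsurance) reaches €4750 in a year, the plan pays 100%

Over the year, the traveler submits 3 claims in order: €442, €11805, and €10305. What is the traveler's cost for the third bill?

Claim 1 (€442): fully absorbed by the deductible. Cost to traveler: €442. OOP to date €442.
Claim 2 (€11805): deductible takes €1840, €9965 remains; 20% of €9965 = €1993. Traveler owes €3833 (running OOP €4275).
Claim 3 (€10305): deductible already satisfied, so traveler's share is 20% × €10305 = €2061. That would push OOP to €6336, over the €4750 cap, so traveler pays €4750 − €4275 = €475.

€475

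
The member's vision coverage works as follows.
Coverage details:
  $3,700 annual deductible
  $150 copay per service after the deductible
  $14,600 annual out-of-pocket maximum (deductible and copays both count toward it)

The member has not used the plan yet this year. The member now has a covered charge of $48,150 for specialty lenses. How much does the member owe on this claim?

Nothing has been paid toward the $3,700 deductible, so the first $3,700 of this charge is applied there.
After the $3,700 deductible portion, $48,150 − $3,700 = $44,450 is subject to the copay.
Copay on this service: $150.
That puts the member's cost at $3,700 + $150 = $3,850 before any cap.
Cumulative spending $0 + $3,850 = $3,850 stays under the $14,600 maximum.

$3,850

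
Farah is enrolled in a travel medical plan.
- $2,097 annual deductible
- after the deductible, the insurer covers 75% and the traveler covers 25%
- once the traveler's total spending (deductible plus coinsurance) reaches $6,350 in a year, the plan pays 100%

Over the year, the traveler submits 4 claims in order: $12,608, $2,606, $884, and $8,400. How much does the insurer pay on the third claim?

$663

#1 ($12,608): deductible takes $2,097, $10,511 remains; coinsurance $10,511 × 25% = $2,627.75. Cost to traveler: $4,724.75. OOP to date $4,724.75. Insurer: $12,608 − $4,724.75 = $7,883.25.
#2 ($2,606): deductible already satisfied, so traveler's share is 25% × $2,606 = $651.50. Traveler pays $651.50; OOP now $5,376.25. Insurer: $2,606 − $651.50 = $1,954.50.
#3 ($884): deductible already satisfied, so traveler's share is 25% × $884 = $221. Traveler pays $221; OOP now $5,597.25. Plan pays $884 − $221 = $663.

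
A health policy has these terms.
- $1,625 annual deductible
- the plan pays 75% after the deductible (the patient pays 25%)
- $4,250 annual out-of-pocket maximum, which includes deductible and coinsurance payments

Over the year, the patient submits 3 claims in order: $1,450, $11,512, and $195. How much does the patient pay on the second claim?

Bill 1, $1,450: fully absorbed by the deductible. Patient owes $1,450 (running OOP $1,450).
Bill 2, $11,512: $175 to deductible, leaving $11,337; 25% of $11,337 = $2,834.25. Claim cost before the cap: $175 + $2,834.25 = $3,009.25. OOP would hit $4,459.25 > $4,250, so the cap limits the patient to $4,250 − $1,450 = $2,800.

$2,800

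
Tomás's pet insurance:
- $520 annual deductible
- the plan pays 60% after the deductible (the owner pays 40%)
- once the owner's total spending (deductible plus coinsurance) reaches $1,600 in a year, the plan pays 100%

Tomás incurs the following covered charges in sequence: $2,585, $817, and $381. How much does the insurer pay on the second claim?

Bill 1, $2,585: deductible takes $520, $2,065 remains; owner's 40% is $826. Owner pays $1,346; OOP now $1,346. Insurer: $2,585 − $1,346 = $1,239.
Bill 2, $817: deductible already satisfied, so owner's share is 40% × $817 = $326.80. That would push OOP to $1,672.80, over the $1,600 cap, so owner pays $1,600 − $1,346 = $254. Insurer: $817 − $254 = $563.

$563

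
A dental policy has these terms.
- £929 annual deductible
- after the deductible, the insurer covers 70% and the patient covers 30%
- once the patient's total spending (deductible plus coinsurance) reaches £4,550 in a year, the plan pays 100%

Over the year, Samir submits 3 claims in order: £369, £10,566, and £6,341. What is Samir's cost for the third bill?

Claim 1 (£369): fully absorbed by the deductible. Patient owes £369 (running OOP £369).
Claim 2 (£10,566): £560 finishes the deductible; £10,006 goes to coinsurance; 30% of £10,006 = £3,001.80. Patient pays £3,561.80; OOP now £3,930.80.
Claim 3 (£6,341): deductible met; 30% of £6,341 = £1,902.30. That would push OOP to £5,833.10, over the £4,550 cap, so patient pays £4,550 − £3,930.80 = £619.20.

£619.20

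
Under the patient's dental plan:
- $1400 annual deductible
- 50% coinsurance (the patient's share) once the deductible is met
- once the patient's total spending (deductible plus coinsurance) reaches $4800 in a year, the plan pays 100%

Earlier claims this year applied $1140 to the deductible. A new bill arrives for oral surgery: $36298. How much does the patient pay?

Deductible still to meet: $1400 − $1140 = $260.
After the $260 deductible portion, $36298 − $260 = $36038 is subject to coinsurance.
Coinsurance: $36038 × 50% = $18019.
Patient responsibility before any cap: $260 + $18019 = $18279.
Adding $18279 to the $1140 already spent would give $19419, which exceeds the $4800 cap; the patient pays just $4800 − $1140 = $3660.

$3660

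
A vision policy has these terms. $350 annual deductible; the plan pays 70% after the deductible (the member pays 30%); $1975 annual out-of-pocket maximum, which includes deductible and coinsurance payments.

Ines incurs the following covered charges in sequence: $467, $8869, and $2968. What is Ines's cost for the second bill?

$1589.90

#1 ($467): deductible takes $350, $117 remains; 30% of $117 = $35.10. Member owes $385.10 (running OOP $385.10).
#2 ($8869): deductible already satisfied, so member's share is 30% × $8869 = $2660.70. That would push OOP to $3045.80, over the $1975 cap, so member pays $1975 − $385.10 = $1589.90.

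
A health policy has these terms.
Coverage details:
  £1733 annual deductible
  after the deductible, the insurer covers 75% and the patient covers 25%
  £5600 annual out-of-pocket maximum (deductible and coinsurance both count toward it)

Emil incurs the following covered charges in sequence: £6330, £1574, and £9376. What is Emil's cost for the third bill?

Claim 1 — £6330: £1733 finishes the deductible; £4597 goes to coinsurance; coinsurance £4597 × 25% = £1149.25. Patient owes £2882.25 (running OOP £2882.25).
Claim 2 — £1574: deductible met; 25% of £1574 = £393.50. Patient owes £393.50 (running OOP £3275.75).
Claim 3 — £9376: deductible met; 25% of £9376 = £2344. Adding that to £3275.75 gives £5619.75, past the £5600 cap; patient pays only £5600 − £3275.75 = £2324.25.

£2324.25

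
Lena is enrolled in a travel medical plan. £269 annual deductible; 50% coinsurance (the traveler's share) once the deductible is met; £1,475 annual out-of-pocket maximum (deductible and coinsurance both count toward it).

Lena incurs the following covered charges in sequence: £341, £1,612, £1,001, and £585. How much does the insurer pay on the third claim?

#1 (£341): deductible takes £269, £72 remains; 50% of £72 = £36. Cost to traveler: £305. OOP to date £305. Insurer: £341 − £305 = £36.
#2 (£1,612): deductible already satisfied, so traveler's share is 50% × £1,612 = £806. Traveler pays £806; OOP now £1,111. Plan pays £1,612 − £806 = £806.
#3 (£1,001): deductible met; 50% of £1,001 = £500.50. That would push OOP to £1,611.50, over the £1,475 cap, so traveler pays £1,475 − £1,111 = £364. Plan pays £1,001 − £364 = £637.

£637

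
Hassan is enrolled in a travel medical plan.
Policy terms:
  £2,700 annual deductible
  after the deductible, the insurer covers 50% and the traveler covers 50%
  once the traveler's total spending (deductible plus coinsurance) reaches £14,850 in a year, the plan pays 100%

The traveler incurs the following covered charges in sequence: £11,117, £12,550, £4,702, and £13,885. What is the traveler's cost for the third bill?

Bill 1, £11,117: deductible takes £2,700, £8,417 remains; 50% of £8,417 = £4,208.50. Traveler pays £6,908.50; OOP now £6,908.50.
Bill 2, £12,550: deductible already satisfied, so traveler's share is 50% × £12,550 = £6,275. Cost to traveler: £6,275. OOP to date £13,183.50.
Bill 3, £4,702: deductible already satisfied, so traveler's share is 50% × £4,702 = £2,351. That would push OOP to £15,534.50, over the £14,850 cap, so traveler pays £14,850 − £13,183.50 = £1,666.50.

£1,666.50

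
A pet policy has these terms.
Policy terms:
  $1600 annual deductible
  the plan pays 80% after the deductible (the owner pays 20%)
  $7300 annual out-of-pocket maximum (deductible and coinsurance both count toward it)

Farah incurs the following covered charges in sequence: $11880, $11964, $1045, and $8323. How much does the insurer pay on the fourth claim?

Claim 1 — $11880: $1600 to deductible, leaving $10280; coinsurance $10280 × 20% = $2056. Cost to owner: $3656. OOP to date $3656. Plan pays $11880 − $3656 = $8224.
Claim 2 — $11964: deductible already satisfied, so owner's share is 20% × $11964 = $2392.80. Owner owes $2392.80 (running OOP $6048.80). Insurer: $11964 − $2392.80 = $9571.20.
Claim 3 — $1045: 20% coinsurance on $1045 = $209. Owner owes $209 (running OOP $6257.80). Plan pays $1045 − $209 = $836.
Claim 4 — $8323: deductible met; 20% of $8323 = $1664.60. Adding that to $6257.80 gives $7922.40, past the $7300 cap; owner pays only $7300 − $6257.80 = $1042.20. Plan pays $8323 − $1042.20 = $7280.80.

$7280.80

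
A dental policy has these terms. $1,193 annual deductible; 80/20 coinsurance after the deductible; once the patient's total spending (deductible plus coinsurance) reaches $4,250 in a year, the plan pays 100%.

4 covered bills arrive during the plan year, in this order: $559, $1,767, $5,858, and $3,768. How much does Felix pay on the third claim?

Bill 1, $559: fully absorbed by the deductible. Cost to patient: $559. OOP to date $559.
Bill 2, $1,767: $634 to deductible, leaving $1,133; 20% of $1,133 = $226.60. Cost to patient: $860.60. OOP to date $1,419.60.
Bill 3, $5,858: deductible met; 20% of $5,858 = $1,171.60. Cost to patient: $1,171.60. OOP to date $2,591.20.

$1,171.60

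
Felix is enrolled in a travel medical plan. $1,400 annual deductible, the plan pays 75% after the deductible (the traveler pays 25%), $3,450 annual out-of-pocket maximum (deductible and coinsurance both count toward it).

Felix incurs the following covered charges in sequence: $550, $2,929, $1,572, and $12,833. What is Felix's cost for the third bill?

Claim 1 ($550): fully absorbed by the deductible. Traveler pays $550; OOP now $550.
Claim 2 ($2,929): deductible takes $850, $2,079 remains; 25% of $2,079 = $519.75. Cost to traveler: $1,369.75. OOP to date $1,919.75.
Claim 3 ($1,572): deductible met; 25% of $1,572 = $393. Cost to traveler: $393. OOP to date $2,312.75.

$393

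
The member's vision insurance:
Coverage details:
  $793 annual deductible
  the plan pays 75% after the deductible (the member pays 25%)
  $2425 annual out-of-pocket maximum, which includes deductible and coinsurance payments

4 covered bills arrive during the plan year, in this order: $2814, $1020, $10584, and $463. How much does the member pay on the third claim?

$871.75

Claim 1 — $2814: deductible takes $793, $2021 remains; member's 25% is $505.25. Cost to member: $1298.25. OOP to date $1298.25.
Claim 2 — $1020: deductible met; 25% of $1020 = $255. Member owes $255 (running OOP $1553.25).
Claim 3 — $10584: deductible already satisfied, so member's share is 25% × $10584 = $2646. Adding that to $1553.25 gives $4199.25, past the $2425 cap; member pays only $2425 − $1553.25 = $871.75.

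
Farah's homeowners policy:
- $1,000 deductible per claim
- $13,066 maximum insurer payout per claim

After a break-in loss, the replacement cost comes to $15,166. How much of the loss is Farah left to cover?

Less the $1,000 deductible: $15,166 − $1,000 = $14,166.
Since $14,166 > $13,066, the payout is capped at $13,066.
Homeowner's share is the uncovered remainder: $15,166 − $13,066 = $2,100.

$2,100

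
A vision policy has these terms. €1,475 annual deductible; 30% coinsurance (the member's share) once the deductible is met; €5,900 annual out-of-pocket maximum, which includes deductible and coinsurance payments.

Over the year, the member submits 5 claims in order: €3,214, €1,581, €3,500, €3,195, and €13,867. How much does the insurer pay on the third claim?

€2,450

Claim 1 (€3,214): €1,475 finishes the deductible; €1,739 goes to coinsurance; member's 30% is €521.70. Member owes €1,996.70 (running OOP €1,996.70). Insurer: €3,214 − €1,996.70 = €1,217.30.
Claim 2 (€1,581): deductible met; 30% of €1,581 = €474.30. Member pays €474.30; OOP now €2,471. Insurer: €1,581 − €474.30 = €1,106.70.
Claim 3 (€3,500): 30% coinsurance on €3,500 = €1,050. Member owes €1,050 (running OOP €3,521). Insurer: €3,500 − €1,050 = €2,450.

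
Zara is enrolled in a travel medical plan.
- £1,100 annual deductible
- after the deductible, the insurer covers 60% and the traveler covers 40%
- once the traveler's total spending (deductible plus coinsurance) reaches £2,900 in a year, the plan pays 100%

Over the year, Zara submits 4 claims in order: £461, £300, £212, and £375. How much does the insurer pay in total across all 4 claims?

Claim 1 (£461): entire amount goes to the deductible. Cost to traveler: £461. OOP to date £461. Insurer: £461 − £461 = £0.
Claim 2 (£300): all of it applies to the deductible. Traveler owes £300 (running OOP £761). Insurer: £300 − £300 = £0.
Claim 3 (£212): fully absorbed by the deductible. Traveler pays £212; OOP now £973. Insurer: £212 − £212 = £0.
Claim 4 (£375): £127 finishes the deductible; £248 goes to coinsurance; 40% of £248 = £99.20. Traveler owes £226.20 (running OOP £1,199.20). Insurer: £375 − £226.20 = £148.80.
Insurer total = bills − traveler's total = £1,348 − £1,199.20 = £148.80.

£148.80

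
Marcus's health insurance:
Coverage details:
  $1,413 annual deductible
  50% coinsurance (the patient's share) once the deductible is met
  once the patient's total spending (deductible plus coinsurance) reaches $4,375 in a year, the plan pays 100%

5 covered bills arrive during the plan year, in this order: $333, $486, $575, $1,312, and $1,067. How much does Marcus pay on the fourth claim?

Bill 1, $333: fully absorbed by the deductible. Cost to patient: $333. OOP to date $333.
Bill 2, $486: all of it applies to the deductible. Patient owes $486 (running OOP $819).
Bill 3, $575: entire amount goes to the deductible. Patient pays $575; OOP now $1,394.
Bill 4, $1,312: deductible takes $19, $1,293 remains; patient's 50% is $646.50. Cost to patient: $665.50. OOP to date $2,059.50.

$665.50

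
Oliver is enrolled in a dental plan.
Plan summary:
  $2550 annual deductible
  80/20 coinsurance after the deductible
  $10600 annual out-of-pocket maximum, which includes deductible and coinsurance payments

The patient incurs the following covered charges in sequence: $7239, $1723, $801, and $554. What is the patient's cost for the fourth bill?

Claim 1 — $7239: $2550 to deductible, leaving $4689; patient's 20% is $937.80. Patient pays $3487.80; OOP now $3487.80.
Claim 2 — $1723: deductible met; 20% of $1723 = $344.60. Cost to patient: $344.60. OOP to date $3832.40.
Claim 3 — $801: deductible already satisfied, so patient's share is 20% × $801 = $160.20. Patient pays $160.20; OOP now $3992.60.
Claim 4 — $554: 20% coinsurance on $554 = $110.80. Patient pays $110.80; OOP now $4103.40.

$110.80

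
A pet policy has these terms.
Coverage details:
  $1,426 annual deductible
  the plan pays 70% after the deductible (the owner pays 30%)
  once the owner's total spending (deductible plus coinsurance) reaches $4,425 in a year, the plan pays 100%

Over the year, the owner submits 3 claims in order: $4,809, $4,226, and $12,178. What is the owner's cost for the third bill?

$716.30

Claim 1 ($4,809): $1,426 finishes the deductible; $3,383 goes to coinsurance; coinsurance $3,383 × 30% = $1,014.90. Owner owes $2,440.90 (running OOP $2,440.90).
Claim 2 ($4,226): 30% coinsurance on $4,226 = $1,267.80. Owner pays $1,267.80; OOP now $3,708.70.
Claim 3 ($12,178): deductible already satisfied, so owner's share is 30% × $12,178 = $3,653.40. That would push OOP to $7,362.10, over the $4,425 cap, so owner pays $4,425 − $3,708.70 = $716.30.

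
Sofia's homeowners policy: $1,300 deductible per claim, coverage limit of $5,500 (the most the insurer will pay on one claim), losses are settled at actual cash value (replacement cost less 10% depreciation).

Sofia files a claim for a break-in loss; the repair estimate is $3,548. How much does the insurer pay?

$1,893.20

Depreciate 10%: the covered value is $3,548 × 0.9 = $3,193.20.
After the deductible, $3,193.20 − $1,300 = $1,893.20 remains.
That's under the $5,500 cap, so the insurer reimburses the full $1,893.20.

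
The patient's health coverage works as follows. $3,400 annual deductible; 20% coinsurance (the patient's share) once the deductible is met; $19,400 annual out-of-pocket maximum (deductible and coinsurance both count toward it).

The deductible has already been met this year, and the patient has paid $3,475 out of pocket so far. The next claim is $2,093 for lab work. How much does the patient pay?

$418.60

With the deductible met, the entire $2,093 is subject to coinsurance.
20% of $2,093 = $418.60 falls to the patient.
Cumulative spending $3,475 + $418.60 = $3,893.60 stays under the $19,400 maximum.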